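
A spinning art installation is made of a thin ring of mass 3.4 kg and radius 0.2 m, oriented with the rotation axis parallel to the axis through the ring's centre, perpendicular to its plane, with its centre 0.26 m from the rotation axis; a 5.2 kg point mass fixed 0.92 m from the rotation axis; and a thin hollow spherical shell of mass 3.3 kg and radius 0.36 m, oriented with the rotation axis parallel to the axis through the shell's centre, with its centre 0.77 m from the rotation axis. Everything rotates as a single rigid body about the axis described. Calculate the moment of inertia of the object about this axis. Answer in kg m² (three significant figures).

Thin ring: I_cm = MR² = (3.4)(0.2)² = 0.136 kg m²; centre at d = 0.26 m, so the parallel axis theorem gives I = 0.136 + (3.4)(0.26)² = 0.36584 kg m².
Point mass: I_cm = 0; centre at d = 0.92 m, so the parallel axis theorem gives I = 0 + (5.2)(0.92)² = 4.4013 kg m².
Spherical shell: I_cm = (2/3)MR² = (2/3)(3.3)(0.36)² = 0.28512 kg m²; centre at d = 0.77 m, so the parallel axis theorem gives I = 0.28512 + (3.3)(0.77)² = 2.2417 kg m².
Total I = 0.36584 + 4.4013 + 2.2417 = 7.0088 kg m².

7.01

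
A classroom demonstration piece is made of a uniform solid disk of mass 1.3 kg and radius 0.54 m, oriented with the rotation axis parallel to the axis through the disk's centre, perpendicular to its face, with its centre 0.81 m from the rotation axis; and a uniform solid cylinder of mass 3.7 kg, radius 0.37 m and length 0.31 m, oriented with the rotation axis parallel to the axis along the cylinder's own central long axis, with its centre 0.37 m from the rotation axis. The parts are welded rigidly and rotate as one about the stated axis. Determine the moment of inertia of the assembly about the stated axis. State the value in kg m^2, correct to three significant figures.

Solid disk: I_cm = (1/2)MR² = (1/2)(1.3)(0.54)² = 0.18954 kg m^2; centre at d = 0.81 m, so the parallel axis theorem gives I = 0.18954 + (1.3)(0.81)² = 1.0425 kg m^2.
Solid cylinder: I_cm = (1/2)MR² = (1/2)(3.7)(0.37)² = 0.25327 kg m^2; centre at d = 0.37 m, so the parallel axis theorem gives I = 0.25327 + (3.7)(0.37)² = 0.75979 kg m^2.
Total I = 1.0425 + 0.75979 = 1.8023 kg m^2.

1.80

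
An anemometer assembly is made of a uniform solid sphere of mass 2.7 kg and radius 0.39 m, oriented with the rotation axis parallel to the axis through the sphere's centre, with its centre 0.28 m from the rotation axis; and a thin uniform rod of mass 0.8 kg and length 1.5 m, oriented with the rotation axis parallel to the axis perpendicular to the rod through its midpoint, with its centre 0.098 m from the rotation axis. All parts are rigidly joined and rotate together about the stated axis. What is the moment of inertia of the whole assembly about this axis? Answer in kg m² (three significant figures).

Solid sphere: I_cm = (2/5)MR² = (2/5)(2.7)(0.39)² = 0.16427 kg m²; centre at d = 0.28 m, so I = I_cm + Md² gives I = 0.16427 + (2.7)(0.28)² = 0.37595 kg m².
Thin rod: I_cm = (1/12)ML² = (1/12)(0.8)(1.5)² = 0.15 kg m²; centre at d = 0.098 m, so I = I_cm + Md² gives I = 0.15 + (0.8)(0.098)² = 0.15768 kg m².
Total I = 0.37595 + 0.15768 = 0.53363 kg m².

0.534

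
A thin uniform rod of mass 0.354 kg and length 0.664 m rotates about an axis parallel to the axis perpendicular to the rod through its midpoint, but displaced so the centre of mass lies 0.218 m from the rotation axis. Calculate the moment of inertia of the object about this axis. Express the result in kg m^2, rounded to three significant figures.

0.0298

I_cm = (1/12)ML² = (1/12)(0.354)(0.664)² = 0.013006 kg m^2; centre at d = 0.218 m, so I = I_cm + Md² gives I = 0.013006 + (0.354)(0.218)² = 0.02983 kg m^2.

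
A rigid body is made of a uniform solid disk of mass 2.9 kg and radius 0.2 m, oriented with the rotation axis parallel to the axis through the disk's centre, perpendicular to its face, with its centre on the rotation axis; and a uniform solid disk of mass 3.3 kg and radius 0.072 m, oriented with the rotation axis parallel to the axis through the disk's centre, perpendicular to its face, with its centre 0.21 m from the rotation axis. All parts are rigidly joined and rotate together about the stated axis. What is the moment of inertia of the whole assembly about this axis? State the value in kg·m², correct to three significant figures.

0.212

Solid disk: I_cm = (1/2)MR² = (1/2)(2.9)(0.2)² = 0.058 kg·m²; axis through the centre, so I = 0.058 kg·m².
Solid disk: I_cm = (1/2)MR² = (1/2)(3.3)(0.072)² = 0.0085536 kg·m²; centre at d = 0.21 m, so I = I_cm + Md² gives I = 0.0085536 + (3.3)(0.21)² = 0.15408 kg·m².
Total I = 0.058 + 0.15408 = 0.21208 kg·m².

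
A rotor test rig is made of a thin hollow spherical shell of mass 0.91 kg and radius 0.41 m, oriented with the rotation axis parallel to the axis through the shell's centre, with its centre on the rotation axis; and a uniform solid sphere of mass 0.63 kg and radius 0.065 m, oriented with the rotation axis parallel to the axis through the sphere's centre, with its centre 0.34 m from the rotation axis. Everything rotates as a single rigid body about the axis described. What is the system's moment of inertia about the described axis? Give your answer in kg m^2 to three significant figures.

0.176

Spherical shell: I_cm = (2/3)MR² = (2/3)(0.91)(0.41)² = 0.10198 kg m^2; axis through the centre, so I = 0.10198 kg m^2.
Solid sphere: I_cm = (2/5)MR² = (2/5)(0.63)(0.065)² = 0.0010647 kg m^2; centre at d = 0.34 m, so the parallel axis theorem gives I = 0.0010647 + (0.63)(0.34)² = 0.073893 kg m^2.
Total I = 0.10198 + 0.073893 = 0.17587 kg m^2.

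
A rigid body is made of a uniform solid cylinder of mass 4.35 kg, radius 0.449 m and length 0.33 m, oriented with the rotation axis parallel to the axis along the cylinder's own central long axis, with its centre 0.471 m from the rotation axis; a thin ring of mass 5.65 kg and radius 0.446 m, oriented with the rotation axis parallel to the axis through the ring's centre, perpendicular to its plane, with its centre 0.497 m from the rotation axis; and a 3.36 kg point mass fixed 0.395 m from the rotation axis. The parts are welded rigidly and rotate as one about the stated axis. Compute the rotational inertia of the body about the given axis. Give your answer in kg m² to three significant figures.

4.45

Solid cylinder: I_cm = (1/2)MR² = (1/2)(4.35)(0.449)² = 0.43848 kg m²; centre at d = 0.471 m, so I = I_cm + Md² gives I = 0.43848 + (4.35)(0.471)² = 1.4035 kg m².
Thin ring: I_cm = MR² = (5.65)(0.446)² = 1.1239 kg m²; centre at d = 0.497 m, so I = I_cm + Md² gives I = 1.1239 + (5.65)(0.497)² = 2.5195 kg m².
Point mass: I_cm = 0; centre at d = 0.395 m, so I = I_cm + Md² gives I = 0 + (3.36)(0.395)² = 0.52424 kg m².
Total I = 1.4035 + 2.5195 + 0.52424 = 4.4472 kg m².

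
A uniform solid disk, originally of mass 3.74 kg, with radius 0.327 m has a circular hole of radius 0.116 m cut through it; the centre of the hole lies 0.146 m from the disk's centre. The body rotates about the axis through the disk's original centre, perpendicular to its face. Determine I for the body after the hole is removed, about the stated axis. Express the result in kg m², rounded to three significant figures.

Unpierced body about its centre: I₀ = (1/2)MR² = (1/2)(3.74)(0.327)² = 0.19996 kg m².
The removed disk has mass m = M·(r/R)² = (3.74)(0.116/0.327)² = 0.47064 kg (same uniform areal density).
Its moment of inertia about the rotation axis (parallel-axis theorem): I_hole = (1/2)mr² + md² = (1/2)(0.47064)(0.116)² + (0.47064)(0.146)² = 0.013199 kg m².
Treating the hole as negative mass, I = I₀ − I_hole = 0.19996 − 0.013199 = 0.18676 kg m².

0.187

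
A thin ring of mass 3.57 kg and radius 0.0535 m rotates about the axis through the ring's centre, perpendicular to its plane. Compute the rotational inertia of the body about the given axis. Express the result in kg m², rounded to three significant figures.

I_cm = MR² = (3.57)(0.0535)² = 0.010218 kg m²; axis through the centre, so I = 0.010218 kg m².

0.0102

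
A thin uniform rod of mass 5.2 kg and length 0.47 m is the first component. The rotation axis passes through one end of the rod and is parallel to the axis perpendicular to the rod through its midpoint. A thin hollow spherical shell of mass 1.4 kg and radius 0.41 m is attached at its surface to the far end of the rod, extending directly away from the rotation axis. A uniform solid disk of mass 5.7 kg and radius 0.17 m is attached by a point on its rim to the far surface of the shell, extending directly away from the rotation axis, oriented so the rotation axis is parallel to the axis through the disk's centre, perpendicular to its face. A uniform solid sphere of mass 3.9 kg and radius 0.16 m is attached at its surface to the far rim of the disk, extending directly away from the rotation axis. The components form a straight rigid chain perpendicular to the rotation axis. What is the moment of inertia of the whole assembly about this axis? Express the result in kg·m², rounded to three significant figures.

Thin rod: I_cm = (1/12)ML² = (1/12)(5.2)(0.47)² = 0.095723 kg·m²; centre at d = 0.235 m, so I = I_cm + Md² gives I = 0.095723 + (5.2)(0.235)² = 0.38289 kg·m².
Spherical shell: I_cm = (2/3)MR² = (2/3)(1.4)(0.41)² = 0.15689 kg·m²; centre at d = 0.235 + 0.235 + 0.41 = 0.88 m, so I = I_cm + Md² gives I = 0.15689 + (1.4)(0.88)² = 1.2411 kg·m².
Solid disk: I_cm = (1/2)MR² = (1/2)(5.7)(0.17)² = 0.082365 kg·m²; centre at d = 0.235 + 0.235 + 0.41 + 0.41 + 0.17 = 1.46 m, so I = I_cm + Md² gives I = 0.082365 + (5.7)(1.46)² = 12.232 kg·m².
Solid sphere: I_cm = (2/5)MR² = (2/5)(3.9)(0.16)² = 0.039936 kg·m²; centre at d = 0.235 + 0.235 + 0.41 + 0.41 + 0.17 + 0.17 + 0.16 = 1.79 m, so I = I_cm + Md² gives I = 0.039936 + (3.9)(1.79)² = 12.536 kg·m².
Total I = 0.38289 + 1.2411 + 12.232 + 12.536 = 26.392 kg·m².

26.4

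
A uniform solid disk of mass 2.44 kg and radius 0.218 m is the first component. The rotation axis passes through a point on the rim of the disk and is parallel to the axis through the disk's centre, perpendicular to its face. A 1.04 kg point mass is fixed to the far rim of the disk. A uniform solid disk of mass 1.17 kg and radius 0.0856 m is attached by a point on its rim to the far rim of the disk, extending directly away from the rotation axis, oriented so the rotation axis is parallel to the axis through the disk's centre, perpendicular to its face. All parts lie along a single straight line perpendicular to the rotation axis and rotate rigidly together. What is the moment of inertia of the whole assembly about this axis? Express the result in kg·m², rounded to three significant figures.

0.694

Solid disk: I_cm = (1/2)MR² = (1/2)(2.44)(0.218)² = 0.057979 kg·m²; centre at d = 0.218 m, so I = I_cm + Md² gives I = 0.057979 + (2.44)(0.218)² = 0.17394 kg·m².
Point mass: I_cm = 0; centre at d = 0.218 + 0.218 = 0.436 m, so I = I_cm + Md² gives I = 0 + (1.04)(0.436)² = 0.1977 kg·m².
Solid disk: I_cm = (1/2)MR² = (1/2)(1.17)(0.0856)² = 0.0042865 kg·m²; centre at d = 0.218 + 0.218 + 0.0856 = 0.5216 m, so I = I_cm + Md² gives I = 0.0042865 + (1.17)(0.5216)² = 0.3226 kg·m².
Total I = 0.17394 + 0.1977 + 0.3226 = 0.69424 kg·m².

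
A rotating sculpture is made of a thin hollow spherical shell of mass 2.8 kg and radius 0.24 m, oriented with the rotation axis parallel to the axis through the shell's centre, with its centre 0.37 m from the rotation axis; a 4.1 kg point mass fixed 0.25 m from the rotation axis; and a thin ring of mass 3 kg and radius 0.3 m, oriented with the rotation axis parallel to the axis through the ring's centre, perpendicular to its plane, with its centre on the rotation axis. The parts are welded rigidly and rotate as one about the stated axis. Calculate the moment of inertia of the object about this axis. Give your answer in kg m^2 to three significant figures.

Spherical shell: I_cm = (2/3)MR² = (2/3)(2.8)(0.24)² = 0.10752 kg m^2; centre at d = 0.37 m, so the parallel axis theorem gives I = 0.10752 + (2.8)(0.37)² = 0.49084 kg m^2.
Point mass: I_cm = 0; centre at d = 0.25 m, so the parallel axis theorem gives I = 0 + (4.1)(0.25)² = 0.25625 kg m^2.
Thin ring: I_cm = MR² = (3)(0.3)² = 0.27 kg m^2; axis through the centre, so I = 0.27 kg m^2.
Total I = 0.49084 + 0.25625 + 0.27 = 1.0171 kg m^2.

1.02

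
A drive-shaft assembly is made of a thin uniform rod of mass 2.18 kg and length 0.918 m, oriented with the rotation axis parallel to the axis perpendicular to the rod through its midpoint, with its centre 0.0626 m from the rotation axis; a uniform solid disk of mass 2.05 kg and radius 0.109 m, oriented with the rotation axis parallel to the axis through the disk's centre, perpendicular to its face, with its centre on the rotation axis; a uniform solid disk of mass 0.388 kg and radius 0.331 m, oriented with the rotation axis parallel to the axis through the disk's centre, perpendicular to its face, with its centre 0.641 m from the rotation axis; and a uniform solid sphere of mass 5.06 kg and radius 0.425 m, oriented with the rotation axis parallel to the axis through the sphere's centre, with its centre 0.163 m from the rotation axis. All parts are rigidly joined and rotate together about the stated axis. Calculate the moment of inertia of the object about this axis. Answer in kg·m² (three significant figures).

0.855

Thin rod: I_cm = (1/12)ML² = (1/12)(2.18)(0.918)² = 0.15309 kg·m²; centre at d = 0.0626 m, so I = I_cm + Md² gives I = 0.15309 + (2.18)(0.0626)² = 0.16164 kg·m².
Solid disk: I_cm = (1/2)MR² = (1/2)(2.05)(0.109)² = 0.012178 kg·m²; axis through the centre, so I = 0.012178 kg·m².
Solid disk: I_cm = (1/2)MR² = (1/2)(0.388)(0.331)² = 0.021255 kg·m²; centre at d = 0.641 m, so I = I_cm + Md² gives I = 0.021255 + (0.388)(0.641)² = 0.18068 kg·m².
Solid sphere: I_cm = (2/5)MR² = (2/5)(5.06)(0.425)² = 0.36558 kg·m²; centre at d = 0.163 m, so I = I_cm + Md² gives I = 0.36558 + (5.06)(0.163)² = 0.50002 kg·m².
Total I = 0.16164 + 0.012178 + 0.18068 + 0.50002 = 0.85452 kg·m².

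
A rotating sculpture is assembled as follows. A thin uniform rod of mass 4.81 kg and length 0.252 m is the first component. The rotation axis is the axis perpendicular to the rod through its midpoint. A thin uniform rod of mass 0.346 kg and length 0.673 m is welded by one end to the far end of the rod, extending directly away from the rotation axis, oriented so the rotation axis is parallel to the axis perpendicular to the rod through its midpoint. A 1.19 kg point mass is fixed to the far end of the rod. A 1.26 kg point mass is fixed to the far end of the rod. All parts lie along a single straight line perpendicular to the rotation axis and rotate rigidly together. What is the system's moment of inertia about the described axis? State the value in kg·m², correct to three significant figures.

1.68

Thin rod: I_cm = (1/12)ML² = (1/12)(4.81)(0.252)² = 0.025455 kg·m²; axis through the centre, so I = 0.025455 kg·m².
Thin rod: I_cm = (1/12)ML² = (1/12)(0.346)(0.673)² = 0.013059 kg·m²; centre at d = 0.126 + 0.3365 = 0.4625 m, so I = I_cm + Md² gives I = 0.013059 + (0.346)(0.4625)² = 0.087071 kg·m².
Point mass: I_cm = 0; centre at d = 0.126 + 0.3365 + 0.3365 = 0.799 m, so I = I_cm + Md² gives I = 0 + (1.19)(0.799)² = 0.7597 kg·m².
Point mass: I_cm = 0; centre at d = 0.126 + 0.3365 + 0.3365 = 0.799 m, so I = I_cm + Md² gives I = 0 + (1.26)(0.799)² = 0.80439 kg·m².
Total I = 0.025455 + 0.087071 + 0.7597 + 0.80439 = 1.6766 kg·m².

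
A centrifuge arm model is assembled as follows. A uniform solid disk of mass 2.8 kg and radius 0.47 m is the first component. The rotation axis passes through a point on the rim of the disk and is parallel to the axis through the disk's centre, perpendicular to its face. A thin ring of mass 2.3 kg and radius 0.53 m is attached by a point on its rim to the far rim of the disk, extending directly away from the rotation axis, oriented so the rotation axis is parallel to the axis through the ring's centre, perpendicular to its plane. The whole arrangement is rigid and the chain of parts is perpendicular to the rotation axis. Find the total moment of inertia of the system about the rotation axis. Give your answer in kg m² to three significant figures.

Solid disk: I_cm = (1/2)MR² = (1/2)(2.8)(0.47)² = 0.30926 kg m²; centre at d = 0.47 m, so I = I_cm + Md² gives I = 0.30926 + (2.8)(0.47)² = 0.92778 kg m².
Thin ring: I_cm = MR² = (2.3)(0.53)² = 0.64607 kg m²; centre at d = 0.47 + 0.47 + 0.53 = 1.47 m, so I = I_cm + Md² gives I = 0.64607 + (2.3)(1.47)² = 5.6161 kg m².
Total I = 0.92778 + 5.6161 = 6.5439 kg m².

6.54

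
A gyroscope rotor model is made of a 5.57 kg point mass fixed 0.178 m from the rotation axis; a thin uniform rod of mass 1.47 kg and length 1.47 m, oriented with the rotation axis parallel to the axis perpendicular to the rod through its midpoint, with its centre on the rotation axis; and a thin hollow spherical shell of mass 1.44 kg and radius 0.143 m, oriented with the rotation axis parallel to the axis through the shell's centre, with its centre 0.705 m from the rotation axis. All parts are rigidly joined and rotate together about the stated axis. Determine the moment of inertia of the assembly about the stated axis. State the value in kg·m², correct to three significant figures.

Point mass: I_cm = 0; centre at d = 0.178 m, so I = I_cm + Md² gives I = 0 + (5.57)(0.178)² = 0.17648 kg·m².
Thin rod: I_cm = (1/12)ML² = (1/12)(1.47)(1.47)² = 0.26471 kg·m²; axis through the centre, so I = 0.26471 kg·m².
Spherical shell: I_cm = (2/3)MR² = (2/3)(1.44)(0.143)² = 0.019631 kg·m²; centre at d = 0.705 m, so I = I_cm + Md² gives I = 0.019631 + (1.44)(0.705)² = 0.73535 kg·m².
Total I = 0.17648 + 0.26471 + 0.73535 = 1.1765 kg·m².

1.18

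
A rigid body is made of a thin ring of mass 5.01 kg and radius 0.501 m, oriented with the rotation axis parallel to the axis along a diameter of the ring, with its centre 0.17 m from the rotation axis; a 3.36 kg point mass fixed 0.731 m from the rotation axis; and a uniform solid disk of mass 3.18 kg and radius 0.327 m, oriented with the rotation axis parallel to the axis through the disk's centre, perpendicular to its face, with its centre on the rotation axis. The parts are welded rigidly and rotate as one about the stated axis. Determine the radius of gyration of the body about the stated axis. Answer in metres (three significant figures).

0.487

Thin ring: I_cm = (1/2)MR² = (1/2)(5.01)(0.501)² = 0.62876 kg·m²; centre at d = 0.17 m, so the parallel axis theorem gives I = 0.62876 + (5.01)(0.17)² = 0.77355 kg·m².
Point mass: I_cm = 0; centre at d = 0.731 m, so the parallel axis theorem gives I = 0 + (3.36)(0.731)² = 1.7955 kg·m².
Solid disk: I_cm = (1/2)MR² = (1/2)(3.18)(0.327)² = 0.17002 kg·m²; axis through the centre, so I = 0.17002 kg·m².
Total I = 2.739 kg·m²; total mass M = 11.55 kg.
k = √(I/M) = √(2.739/11.55) = 0.48697 m.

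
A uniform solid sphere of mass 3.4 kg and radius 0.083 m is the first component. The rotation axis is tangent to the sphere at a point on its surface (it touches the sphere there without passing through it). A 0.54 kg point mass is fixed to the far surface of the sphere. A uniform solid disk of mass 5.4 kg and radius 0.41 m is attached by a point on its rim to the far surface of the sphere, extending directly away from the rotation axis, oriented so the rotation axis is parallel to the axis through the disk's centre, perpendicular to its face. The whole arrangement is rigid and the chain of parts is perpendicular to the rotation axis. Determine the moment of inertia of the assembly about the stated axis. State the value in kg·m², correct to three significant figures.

Solid sphere: I_cm = (2/5)MR² = (2/5)(3.4)(0.083)² = 0.009369 kg·m²; centre at d = 0.083 m, so the parallel axis theorem gives I = 0.009369 + (3.4)(0.083)² = 0.032792 kg·m².
Point mass: I_cm = 0; centre at d = 0.083 + 0.083 = 0.166 m, so the parallel axis theorem gives I = 0 + (0.54)(0.166)² = 0.01488 kg·m².
Solid disk: I_cm = (1/2)MR² = (1/2)(5.4)(0.41)² = 0.45387 kg·m²; centre at d = 0.083 + 0.083 + 0.41 = 0.576 m, so the parallel axis theorem gives I = 0.45387 + (5.4)(0.576)² = 2.2455 kg·m².
Total I = 0.032792 + 0.01488 + 2.2455 = 2.2931 kg·m².

2.29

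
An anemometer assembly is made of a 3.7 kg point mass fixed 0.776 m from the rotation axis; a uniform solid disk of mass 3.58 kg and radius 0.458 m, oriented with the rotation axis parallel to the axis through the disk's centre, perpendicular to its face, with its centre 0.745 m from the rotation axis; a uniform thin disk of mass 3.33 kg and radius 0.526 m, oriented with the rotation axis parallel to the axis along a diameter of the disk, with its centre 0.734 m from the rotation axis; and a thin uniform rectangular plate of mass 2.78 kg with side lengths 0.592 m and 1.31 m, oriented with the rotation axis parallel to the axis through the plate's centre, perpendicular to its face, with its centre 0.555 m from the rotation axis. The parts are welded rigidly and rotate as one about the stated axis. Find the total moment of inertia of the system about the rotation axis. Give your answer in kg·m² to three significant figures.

7.95

Point mass: I_cm = 0; centre at d = 0.776 m, so I = I_cm + Md² gives I = 0 + (3.7)(0.776)² = 2.2281 kg·m².
Solid disk: I_cm = (1/2)MR² = (1/2)(3.58)(0.458)² = 0.37548 kg·m²; centre at d = 0.745 m, so I = I_cm + Md² gives I = 0.37548 + (3.58)(0.745)² = 2.3625 kg·m².
Thin disk: I_cm = (1/4)MR² = (1/4)(3.33)(0.526)² = 0.23033 kg·m²; centre at d = 0.734 m, so I = I_cm + Md² gives I = 0.23033 + (3.33)(0.734)² = 2.0244 kg·m².
Rectangular plate: I_cm = (1/12)M(a²+b²) = (1/12)(2.78)[(0.592)² + (1.31)²] = 0.47875 kg·m²; centre at d = 0.555 m, so I = I_cm + Md² gives I = 0.47875 + (2.78)(0.555)² = 1.3351 kg·m².
Total I = 2.2281 + 2.3625 + 2.0244 + 1.3351 = 7.95 kg·m².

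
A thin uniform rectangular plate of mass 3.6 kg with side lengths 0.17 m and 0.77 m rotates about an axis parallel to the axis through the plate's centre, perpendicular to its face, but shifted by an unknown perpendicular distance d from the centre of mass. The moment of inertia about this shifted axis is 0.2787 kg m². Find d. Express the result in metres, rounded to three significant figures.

About the centre-of-mass axis, I_cm = (1/12)M(a²+b²) = (1/12)(3.6)[(0.17)² + (0.77)²] = 0.18654 kg m².
Parallel axis theorem: I = I_cm + Md², so Md² = 0.2787 − 0.18654 = 0.09216 kg m².
d = √(0.09216 / 3.6) = 0.16 m.

0.160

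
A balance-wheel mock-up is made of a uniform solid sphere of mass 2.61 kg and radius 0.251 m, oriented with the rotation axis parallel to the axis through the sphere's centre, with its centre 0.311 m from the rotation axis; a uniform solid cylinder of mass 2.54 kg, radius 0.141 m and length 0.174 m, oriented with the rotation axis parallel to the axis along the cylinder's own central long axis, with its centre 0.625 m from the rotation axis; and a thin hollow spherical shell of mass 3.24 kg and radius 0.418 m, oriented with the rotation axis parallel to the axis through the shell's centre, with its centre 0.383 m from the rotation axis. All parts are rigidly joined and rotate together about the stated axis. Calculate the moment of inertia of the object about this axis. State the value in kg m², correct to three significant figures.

Solid sphere: I_cm = (2/5)MR² = (2/5)(2.61)(0.251)² = 0.065773 kg m²; centre at d = 0.311 m, so I = I_cm + Md² gives I = 0.065773 + (2.61)(0.311)² = 0.31821 kg m².
Solid cylinder: I_cm = (1/2)MR² = (1/2)(2.54)(0.141)² = 0.025249 kg m²; centre at d = 0.625 m, so I = I_cm + Md² gives I = 0.025249 + (2.54)(0.625)² = 1.0174 kg m².
Spherical shell: I_cm = (2/3)MR² = (2/3)(3.24)(0.418)² = 0.3774 kg m²; centre at d = 0.383 m, so I = I_cm + Md² gives I = 0.3774 + (3.24)(0.383)² = 0.85268 kg m².
Total I = 0.31821 + 1.0174 + 0.85268 = 2.1883 kg m².

2.19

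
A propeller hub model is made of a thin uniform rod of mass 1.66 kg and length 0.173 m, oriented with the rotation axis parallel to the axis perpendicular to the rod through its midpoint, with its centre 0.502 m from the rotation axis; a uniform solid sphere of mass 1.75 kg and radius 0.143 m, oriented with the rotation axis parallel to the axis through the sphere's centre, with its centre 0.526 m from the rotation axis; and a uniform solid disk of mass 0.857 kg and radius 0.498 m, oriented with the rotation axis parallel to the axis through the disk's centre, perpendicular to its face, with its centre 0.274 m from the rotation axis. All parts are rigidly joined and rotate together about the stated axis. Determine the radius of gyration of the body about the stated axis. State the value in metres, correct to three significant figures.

Thin rod: I_cm = (1/12)ML² = (1/12)(1.66)(0.173)² = 0.0041402 kg·m²; centre at d = 0.502 m, so I = I_cm + Md² gives I = 0.0041402 + (1.66)(0.502)² = 0.42247 kg·m².
Solid sphere: I_cm = (2/5)MR² = (2/5)(1.75)(0.143)² = 0.014314 kg·m²; centre at d = 0.526 m, so I = I_cm + Md² gives I = 0.014314 + (1.75)(0.526)² = 0.4985 kg·m².
Solid disk: I_cm = (1/2)MR² = (1/2)(0.857)(0.498)² = 0.10627 kg·m²; centre at d = 0.274 m, so I = I_cm + Md² gives I = 0.10627 + (0.857)(0.274)² = 0.17061 kg·m².
Total I = 1.0916 kg·m²; total mass M = 4.267 kg.
k = √(I/M) = √(1.0916/4.267) = 0.50578 m.

0.506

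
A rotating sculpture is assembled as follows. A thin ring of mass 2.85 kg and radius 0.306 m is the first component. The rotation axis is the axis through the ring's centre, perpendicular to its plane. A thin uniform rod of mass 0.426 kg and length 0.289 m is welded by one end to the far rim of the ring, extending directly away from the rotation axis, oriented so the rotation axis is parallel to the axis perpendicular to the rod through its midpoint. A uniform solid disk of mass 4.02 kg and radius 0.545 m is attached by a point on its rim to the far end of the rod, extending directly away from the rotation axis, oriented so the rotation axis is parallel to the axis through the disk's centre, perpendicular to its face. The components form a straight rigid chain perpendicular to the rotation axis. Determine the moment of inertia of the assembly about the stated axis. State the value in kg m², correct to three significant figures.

6.18

Thin ring: I_cm = MR² = (2.85)(0.306)² = 0.26686 kg m²; axis through the centre, so I = 0.26686 kg m².
Thin rod: I_cm = (1/12)ML² = (1/12)(0.426)(0.289)² = 0.002965 kg m²; centre at d = 0.306 + 0.1445 = 0.4505 m, so the parallel axis theorem gives I = 0.002965 + (0.426)(0.4505)² = 0.089422 kg m².
Solid disk: I_cm = (1/2)MR² = (1/2)(4.02)(0.545)² = 0.59702 kg m²; centre at d = 0.306 + 0.1445 + 0.1445 + 0.545 = 1.14 m, so the parallel axis theorem gives I = 0.59702 + (4.02)(1.14)² = 5.8214 kg m².
Total I = 0.26686 + 0.089422 + 5.8214 = 6.1777 kg m².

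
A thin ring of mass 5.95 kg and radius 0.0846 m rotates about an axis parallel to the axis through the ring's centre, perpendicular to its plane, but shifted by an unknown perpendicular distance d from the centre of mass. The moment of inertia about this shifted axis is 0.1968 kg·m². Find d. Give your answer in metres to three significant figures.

0.161

About the centre-of-mass axis, I_cm = MR² = (5.95)(0.0846)² = 0.042585 kg·m².
Parallel axis theorem: I = I_cm + Md², so Md² = 0.1968 − 0.042585 = 0.15421 kg·m².
d = √(0.15421 / 5.95) = 0.16099 m.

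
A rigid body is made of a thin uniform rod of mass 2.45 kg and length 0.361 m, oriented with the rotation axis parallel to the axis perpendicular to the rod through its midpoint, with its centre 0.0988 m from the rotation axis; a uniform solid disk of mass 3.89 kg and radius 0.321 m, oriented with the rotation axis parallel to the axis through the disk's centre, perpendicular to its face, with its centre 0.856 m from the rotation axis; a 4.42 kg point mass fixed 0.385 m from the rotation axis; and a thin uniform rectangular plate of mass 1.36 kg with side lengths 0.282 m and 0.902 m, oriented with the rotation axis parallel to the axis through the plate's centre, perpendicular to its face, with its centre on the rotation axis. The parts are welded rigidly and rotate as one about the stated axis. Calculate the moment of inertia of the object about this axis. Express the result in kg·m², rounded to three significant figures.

3.86

Thin rod: I_cm = (1/12)ML² = (1/12)(2.45)(0.361)² = 0.026607 kg·m²; centre at d = 0.0988 m, so I = I_cm + Md² gives I = 0.026607 + (2.45)(0.0988)² = 0.050523 kg·m².
Solid disk: I_cm = (1/2)MR² = (1/2)(3.89)(0.321)² = 0.20041 kg·m²; centre at d = 0.856 m, so I = I_cm + Md² gives I = 0.20041 + (3.89)(0.856)² = 3.0508 kg·m².
Point mass: I_cm = 0; centre at d = 0.385 m, so I = I_cm + Md² gives I = 0 + (4.42)(0.385)² = 0.65515 kg·m².
Rectangular plate: I_cm = (1/12)M(a²+b²) = (1/12)(1.36)[(0.282)² + (0.902)²] = 0.10122 kg·m²; axis through the centre, so I = 0.10122 kg·m².
Total I = 0.050523 + 3.0508 + 0.65515 + 0.10122 = 3.8577 kg·m².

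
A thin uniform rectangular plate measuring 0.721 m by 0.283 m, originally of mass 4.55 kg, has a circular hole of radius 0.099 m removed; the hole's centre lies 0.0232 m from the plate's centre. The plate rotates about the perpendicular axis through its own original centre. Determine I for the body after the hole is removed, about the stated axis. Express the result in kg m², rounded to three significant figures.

0.224

Unpierced body about its centre: I₀ = (1/12)M(a²+b²) = (1/12)(4.55)[(0.721)² + (0.283)²] = 0.22747 kg m².
The removed disk has mass m = M·πr²/(ab) = (4.55)·π(0.099)²/(0.721·0.283) = 0.68661 kg (same uniform areal density).
Its moment of inertia about the rotation axis (parallel-axis theorem): I_hole = (1/2)mr² + md² = (1/2)(0.68661)(0.099)² + (0.68661)(0.0232)² = 0.0037343 kg m².
Treating the hole as negative mass, I = I₀ − I_hole = 0.22747 − 0.0037343 = 0.22374 kg m².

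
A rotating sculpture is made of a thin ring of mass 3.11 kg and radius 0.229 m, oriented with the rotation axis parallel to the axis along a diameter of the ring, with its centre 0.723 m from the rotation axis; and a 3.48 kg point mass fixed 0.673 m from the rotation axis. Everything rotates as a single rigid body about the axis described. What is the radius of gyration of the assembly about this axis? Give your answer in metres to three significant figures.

Thin ring: I_cm = (1/2)MR² = (1/2)(3.11)(0.229)² = 0.081546 kg·m²; centre at d = 0.723 m, so the parallel axis theorem gives I = 0.081546 + (3.11)(0.723)² = 1.7072 kg·m².
Point mass: I_cm = 0; centre at d = 0.673 m, so the parallel axis theorem gives I = 0 + (3.48)(0.673)² = 1.5762 kg·m².
Total I = 3.2834 kg·m²; total mass M = 6.59 kg.
k = √(I/M) = √(3.2834/6.59) = 0.70586 m.

0.706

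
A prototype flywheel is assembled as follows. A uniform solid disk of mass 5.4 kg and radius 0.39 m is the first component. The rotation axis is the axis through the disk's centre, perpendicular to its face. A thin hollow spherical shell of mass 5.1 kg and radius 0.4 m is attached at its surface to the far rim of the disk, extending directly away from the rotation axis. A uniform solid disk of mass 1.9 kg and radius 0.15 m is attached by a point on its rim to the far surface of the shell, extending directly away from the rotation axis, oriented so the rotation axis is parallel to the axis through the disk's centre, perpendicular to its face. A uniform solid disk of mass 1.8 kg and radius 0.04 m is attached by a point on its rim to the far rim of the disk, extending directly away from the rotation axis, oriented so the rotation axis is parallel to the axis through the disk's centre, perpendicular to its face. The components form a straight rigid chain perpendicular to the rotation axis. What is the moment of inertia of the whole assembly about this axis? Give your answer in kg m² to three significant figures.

Solid disk: I_cm = (1/2)MR² = (1/2)(5.4)(0.39)² = 0.41067 kg m²; axis through the centre, so I = 0.41067 kg m².
Spherical shell: I_cm = (2/3)MR² = (2/3)(5.1)(0.4)² = 0.544 kg m²; centre at d = 0.39 + 0.4 = 0.79 m, so I = I_cm + Md² gives I = 0.544 + (5.1)(0.79)² = 3.7269 kg m².
Solid disk: I_cm = (1/2)MR² = (1/2)(1.9)(0.15)² = 0.021375 kg m²; centre at d = 0.39 + 0.4 + 0.4 + 0.15 = 1.34 m, so I = I_cm + Md² gives I = 0.021375 + (1.9)(1.34)² = 3.433 kg m².
Solid disk: I_cm = (1/2)MR² = (1/2)(1.8)(0.04)² = 0.00144 kg m²; centre at d = 0.39 + 0.4 + 0.4 + 0.15 + 0.15 + 0.04 = 1.53 m, so I = I_cm + Md² gives I = 0.00144 + (1.8)(1.53)² = 4.2151 kg m².
Total I = 0.41067 + 3.7269 + 3.433 + 4.2151 = 11.786 kg m².

11.8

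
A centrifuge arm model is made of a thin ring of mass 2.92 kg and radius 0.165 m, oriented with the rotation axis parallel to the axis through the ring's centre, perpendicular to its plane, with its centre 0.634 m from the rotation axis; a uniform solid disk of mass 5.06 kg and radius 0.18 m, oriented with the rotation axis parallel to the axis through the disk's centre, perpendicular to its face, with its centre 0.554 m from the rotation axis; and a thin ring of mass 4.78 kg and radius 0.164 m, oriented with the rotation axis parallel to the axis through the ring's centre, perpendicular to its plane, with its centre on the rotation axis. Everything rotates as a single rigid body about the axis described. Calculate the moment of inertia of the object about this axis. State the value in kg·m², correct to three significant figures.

3.02

Thin ring: I_cm = MR² = (2.92)(0.165)² = 0.079497 kg·m²; centre at d = 0.634 m, so the parallel axis theorem gives I = 0.079497 + (2.92)(0.634)² = 1.2532 kg·m².
Solid disk: I_cm = (1/2)MR² = (1/2)(5.06)(0.18)² = 0.081972 kg·m²; centre at d = 0.554 m, so the parallel axis theorem gives I = 0.081972 + (5.06)(0.554)² = 1.635 kg·m².
Thin ring: I_cm = MR² = (4.78)(0.164)² = 0.12856 kg·m²; axis through the centre, so I = 0.12856 kg·m².
Total I = 1.2532 + 1.635 + 0.12856 = 3.0167 kg·m².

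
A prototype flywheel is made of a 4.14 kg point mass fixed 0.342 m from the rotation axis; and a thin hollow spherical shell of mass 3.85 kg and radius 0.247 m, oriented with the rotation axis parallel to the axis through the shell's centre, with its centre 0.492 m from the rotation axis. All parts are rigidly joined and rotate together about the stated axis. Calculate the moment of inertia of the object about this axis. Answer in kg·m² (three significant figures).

Point mass: I_cm = 0; centre at d = 0.342 m, so I = I_cm + Md² gives I = 0 + (4.14)(0.342)² = 0.48423 kg·m².
Spherical shell: I_cm = (2/3)MR² = (2/3)(3.85)(0.247)² = 0.15659 kg·m²; centre at d = 0.492 m, so I = I_cm + Md² gives I = 0.15659 + (3.85)(0.492)² = 1.0885 kg·m².
Total I = 0.48423 + 1.0885 = 1.5728 kg·m².

1.57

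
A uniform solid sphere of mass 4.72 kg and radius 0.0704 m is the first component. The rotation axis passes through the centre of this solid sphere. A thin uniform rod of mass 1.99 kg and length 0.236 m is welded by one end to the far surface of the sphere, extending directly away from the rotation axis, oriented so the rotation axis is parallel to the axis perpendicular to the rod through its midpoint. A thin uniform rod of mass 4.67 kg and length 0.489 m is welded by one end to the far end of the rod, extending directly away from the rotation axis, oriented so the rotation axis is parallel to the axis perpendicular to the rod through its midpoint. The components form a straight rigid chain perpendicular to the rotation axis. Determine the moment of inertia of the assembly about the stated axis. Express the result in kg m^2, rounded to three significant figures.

1.60

Solid sphere: I_cm = (2/5)MR² = (2/5)(4.72)(0.0704)² = 0.0093572 kg m^2; axis through the centre, so I = 0.0093572 kg m^2.
Thin rod: I_cm = (1/12)ML² = (1/12)(1.99)(0.236)² = 0.0092363 kg m^2; centre at d = 0.0704 + 0.118 = 0.1884 m, so the parallel axis theorem gives I = 0.0092363 + (1.99)(0.1884)² = 0.07987 kg m^2.
Thin rod: I_cm = (1/12)ML² = (1/12)(4.67)(0.489)² = 0.093058 kg m^2; centre at d = 0.0704 + 0.118 + 0.118 + 0.2445 = 0.5509 m, so the parallel axis theorem gives I = 0.093058 + (4.67)(0.5509)² = 1.5104 kg m^2.
Total I = 0.0093572 + 0.07987 + 1.5104 = 1.5996 kg m^2.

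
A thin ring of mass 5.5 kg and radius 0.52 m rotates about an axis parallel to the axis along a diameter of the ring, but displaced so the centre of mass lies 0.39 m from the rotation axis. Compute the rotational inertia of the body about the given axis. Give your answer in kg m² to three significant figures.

I_cm = (1/2)MR² = (1/2)(5.5)(0.52)² = 0.7436 kg m²; centre at d = 0.39 m, so the parallel axis theorem gives I = 0.7436 + (5.5)(0.39)² = 1.5802 kg m².

1.58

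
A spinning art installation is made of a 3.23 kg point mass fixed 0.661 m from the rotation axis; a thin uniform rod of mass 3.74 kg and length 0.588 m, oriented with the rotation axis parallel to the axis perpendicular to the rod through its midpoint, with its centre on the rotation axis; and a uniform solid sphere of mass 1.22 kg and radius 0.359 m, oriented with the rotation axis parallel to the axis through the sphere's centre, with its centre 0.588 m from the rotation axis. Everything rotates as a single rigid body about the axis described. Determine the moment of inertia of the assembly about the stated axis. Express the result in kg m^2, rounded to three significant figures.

2.00

Point mass: I_cm = 0; centre at d = 0.661 m, so I = I_cm + Md² gives I = 0 + (3.23)(0.661)² = 1.4113 kg m^2.
Thin rod: I_cm = (1/12)ML² = (1/12)(3.74)(0.588)² = 0.10776 kg m^2; axis through the centre, so I = 0.10776 kg m^2.
Solid sphere: I_cm = (2/5)MR² = (2/5)(1.22)(0.359)² = 0.062894 kg m^2; centre at d = 0.588 m, so I = I_cm + Md² gives I = 0.062894 + (1.22)(0.588)² = 0.4847 kg m^2.
Total I = 1.4113 + 0.10776 + 0.4847 = 2.0037 kg m^2.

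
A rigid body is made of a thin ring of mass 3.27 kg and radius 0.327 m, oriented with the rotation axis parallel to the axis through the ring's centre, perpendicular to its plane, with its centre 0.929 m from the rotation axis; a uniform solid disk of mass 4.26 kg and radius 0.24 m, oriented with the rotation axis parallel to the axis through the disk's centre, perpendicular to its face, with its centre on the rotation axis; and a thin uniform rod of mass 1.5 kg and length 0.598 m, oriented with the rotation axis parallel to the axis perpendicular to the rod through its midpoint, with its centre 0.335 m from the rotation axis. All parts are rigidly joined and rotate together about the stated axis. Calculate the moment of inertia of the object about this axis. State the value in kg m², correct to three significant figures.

3.51

Thin ring: I_cm = MR² = (3.27)(0.327)² = 0.34966 kg m²; centre at d = 0.929 m, so the parallel axis theorem gives I = 0.34966 + (3.27)(0.929)² = 3.1718 kg m².
Solid disk: I_cm = (1/2)MR² = (1/2)(4.26)(0.24)² = 0.12269 kg m²; axis through the centre, so I = 0.12269 kg m².
Thin rod: I_cm = (1/12)ML² = (1/12)(1.5)(0.598)² = 0.0447 kg m²; centre at d = 0.335 m, so the parallel axis theorem gives I = 0.0447 + (1.5)(0.335)² = 0.21304 kg m².
Total I = 3.1718 + 0.12269 + 0.21304 = 3.5075 kg m².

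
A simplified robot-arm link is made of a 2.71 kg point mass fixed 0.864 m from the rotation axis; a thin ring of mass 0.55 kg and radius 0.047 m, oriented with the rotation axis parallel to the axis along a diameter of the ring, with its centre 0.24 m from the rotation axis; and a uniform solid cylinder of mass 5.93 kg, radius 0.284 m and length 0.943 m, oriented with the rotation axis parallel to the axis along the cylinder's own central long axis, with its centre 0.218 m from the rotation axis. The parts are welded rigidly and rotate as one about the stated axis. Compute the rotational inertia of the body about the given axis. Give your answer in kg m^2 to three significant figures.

Point mass: I_cm = 0; centre at d = 0.864 m, so I = I_cm + Md² gives I = 0 + (2.71)(0.864)² = 2.023 kg m^2.
Thin ring: I_cm = (1/2)MR² = (1/2)(0.55)(0.047)² = 0.00060748 kg m^2; centre at d = 0.24 m, so I = I_cm + Md² gives I = 0.00060748 + (0.55)(0.24)² = 0.032287 kg m^2.
Solid cylinder: I_cm = (1/2)MR² = (1/2)(5.93)(0.284)² = 0.23915 kg m^2; centre at d = 0.218 m, so I = I_cm + Md² gives I = 0.23915 + (5.93)(0.218)² = 0.52096 kg m^2.
Total I = 2.023 + 0.032287 + 0.52096 = 2.5763 kg m^2.

2.58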